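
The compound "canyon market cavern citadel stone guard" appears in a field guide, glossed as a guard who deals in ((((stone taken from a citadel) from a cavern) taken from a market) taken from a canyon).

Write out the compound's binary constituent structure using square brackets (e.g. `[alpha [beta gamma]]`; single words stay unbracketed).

[[canyon [market [cavern [citadel stone]]]] guard]

Whole compound: head "guard", modifier "canyon market cavern citadel stone".
"canyon market cavern citadel stone" → head "stone" (specifically "market cavern citadel stone"), modifier "canyon".
"market cavern citadel stone" → head "stone" (specifically "cavern citadel stone"), modifier "market".
"cavern citadel stone" → head "stone" (specifically "citadel stone"), modifier "cavern".
"citadel stone" → head "stone", modifier "citadel".
Assembled: [[canyon [market [cavern [citadel stone]]]] guard].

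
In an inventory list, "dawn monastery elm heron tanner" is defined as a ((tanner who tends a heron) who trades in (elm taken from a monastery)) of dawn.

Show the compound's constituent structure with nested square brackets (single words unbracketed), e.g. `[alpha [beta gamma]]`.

The outermost head in the paraphrase is "tanner" (specifically "monastery elm heron tanner"), modified by "dawn".
Within "monastery elm heron tanner", the head is "tanner" (specifically "heron tanner") and the modifier is "monastery elm".
Within "monastery elm", the head is "elm" and the modifier is "monastery".
Within "heron tanner", the head is "tanner" and the modifier is "heron".
So the structure is [dawn [[monastery elm] [heron tanner]]].

[dawn [[monastery elm] [heron tanner]]]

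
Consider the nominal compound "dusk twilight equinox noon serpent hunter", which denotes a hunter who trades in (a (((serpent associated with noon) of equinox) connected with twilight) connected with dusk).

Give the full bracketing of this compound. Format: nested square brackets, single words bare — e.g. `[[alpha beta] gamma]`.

The outermost head in the paraphrase is "hunter", modified by "dusk twilight equinox noon serpent".
Inside "dusk twilight equinox noon serpent": head "serpent" (specifically "twilight equinox noon serpent"), modifier "dusk".
Inside "twilight equinox noon serpent": head "serpent" (specifically "equinox noon serpent"), modifier "twilight".
Inside "equinox noon serpent": head "serpent" (specifically "noon serpent"), modifier "equinox".
Inside "noon serpent": head "serpent", modifier "noon".
So the structure is [[dusk [twilight [equinox [noon serpent]]]] hunter].

[[dusk [twilight [equinox [noon serpent]]]] hunter]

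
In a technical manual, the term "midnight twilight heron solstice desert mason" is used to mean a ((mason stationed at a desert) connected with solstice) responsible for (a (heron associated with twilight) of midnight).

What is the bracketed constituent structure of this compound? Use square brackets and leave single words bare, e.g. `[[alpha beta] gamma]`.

At the top level: head "mason" (specifically "solstice desert mason"); modifier "midnight twilight heron".
"midnight twilight heron" → head "heron" (specifically "twilight heron"), modifier "midnight".
"twilight heron" → head "heron", modifier "twilight".
"solstice desert mason" → head "mason" (specifically "desert mason"), modifier "solstice".
"desert mason" → head "mason", modifier "desert".
Assembled: [[midnight [twilight heron]] [solstice [desert mason]]].

[[midnight [twilight heron]] [solstice [desert mason]]]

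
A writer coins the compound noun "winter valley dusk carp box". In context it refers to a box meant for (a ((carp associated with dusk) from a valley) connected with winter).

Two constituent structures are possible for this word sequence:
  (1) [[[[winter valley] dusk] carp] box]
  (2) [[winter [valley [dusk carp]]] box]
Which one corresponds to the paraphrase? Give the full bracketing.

The paraphrase's head is the "box" part ("box"); its modifier is "winter valley dusk carp".
That top-level split, carried through the inner groups, gives [[winter [valley [dusk carp]]] box].

[[winter [valley [dusk carp]]] box]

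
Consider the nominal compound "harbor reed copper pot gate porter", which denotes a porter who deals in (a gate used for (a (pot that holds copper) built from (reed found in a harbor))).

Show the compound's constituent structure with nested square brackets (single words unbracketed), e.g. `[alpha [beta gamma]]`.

[[[[harbor reed] [copper pot]] gate] porter]

At the top level: head "porter"; modifier "harbor reed copper pot gate".
Inside "harbor reed copper pot gate": head "gate", modifier "harbor reed copper pot".
Inside "harbor reed copper pot": head "pot" (specifically "copper pot"), modifier "harbor reed".
Inside "harbor reed": head "reed", modifier "harbor".
Inside "copper pot": head "pot", modifier "copper".
Assembled: [[[[harbor reed] [copper pot]] gate] porter].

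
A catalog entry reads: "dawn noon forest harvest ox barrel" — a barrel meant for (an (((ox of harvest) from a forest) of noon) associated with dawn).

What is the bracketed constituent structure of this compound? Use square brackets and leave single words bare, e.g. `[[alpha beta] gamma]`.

Overall it is a kind of barrel; the modifier is "dawn noon forest harvest ox".
"dawn noon forest harvest ox" → head "ox" (specifically "noon forest harvest ox"), modifier "dawn".
"noon forest harvest ox" → head "ox" (specifically "forest harvest ox"), modifier "noon".
"forest harvest ox" → head "ox" (specifically "harvest ox"), modifier "forest".
"harvest ox" → head "ox", modifier "harvest".
So the structure is [[dawn [noon [forest [harvest ox]]]] barrel].

[[dawn [noon [forest [harvest ox]]]] barrel]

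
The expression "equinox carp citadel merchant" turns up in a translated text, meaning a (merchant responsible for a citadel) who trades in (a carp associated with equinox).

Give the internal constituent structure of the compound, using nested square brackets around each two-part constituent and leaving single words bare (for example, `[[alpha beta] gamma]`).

At the top level: head "merchant" (specifically "citadel merchant"); modifier "equinox carp".
Inside "equinox carp": head "carp", modifier "equinox".
Inside "citadel merchant": head "merchant", modifier "citadel".
Putting it together: [[equinox carp] [citadel merchant]].

[[equinox carp] [citadel merchant]]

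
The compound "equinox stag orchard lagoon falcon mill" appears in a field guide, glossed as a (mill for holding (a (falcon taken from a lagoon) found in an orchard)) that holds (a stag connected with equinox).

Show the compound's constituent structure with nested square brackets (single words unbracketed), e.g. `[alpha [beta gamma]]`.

[[equinox stag] [[orchard [lagoon falcon]] mill]]

Overall it is a kind of mill (specifically "orchard lagoon falcon mill"); the modifier is "equinox stag".
Inside "equinox stag": head "stag", modifier "equinox".
Inside "orchard lagoon falcon mill": head "mill", modifier "orchard lagoon falcon".
Inside "orchard lagoon falcon": head "falcon" (specifically "lagoon falcon"), modifier "orchard".
Inside "lagoon falcon": head "falcon", modifier "lagoon".
Putting it together: [[equinox stag] [[orchard [lagoon falcon]] mill]].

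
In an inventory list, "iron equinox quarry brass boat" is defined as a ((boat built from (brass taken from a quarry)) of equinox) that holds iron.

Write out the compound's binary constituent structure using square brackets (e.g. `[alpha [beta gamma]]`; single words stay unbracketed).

The outermost head in the paraphrase is "boat" (specifically "equinox quarry brass boat"), modified by "iron".
"equinox quarry brass boat" → head "boat" (specifically "quarry brass boat"), modifier "equinox".
"quarry brass boat" → head "boat", modifier "quarry brass".
"quarry brass" → head "brass", modifier "quarry".
Assembled: [iron [equinox [[quarry brass] boat]]].

[iron [equinox [[quarry brass] boat]]]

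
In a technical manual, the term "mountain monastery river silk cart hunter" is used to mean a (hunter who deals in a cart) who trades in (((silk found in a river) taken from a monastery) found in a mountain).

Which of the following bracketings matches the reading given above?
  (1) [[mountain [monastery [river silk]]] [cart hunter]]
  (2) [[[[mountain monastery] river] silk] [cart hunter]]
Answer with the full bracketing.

[[mountain [monastery [river silk]]] [cart hunter]]

The paraphrase's head is the "hunter" part ("cart hunter"); its modifier is "mountain monastery river silk".
That top-level split, carried through the inner groups, gives [[mountain [monastery [river silk]]] [cart hunter]].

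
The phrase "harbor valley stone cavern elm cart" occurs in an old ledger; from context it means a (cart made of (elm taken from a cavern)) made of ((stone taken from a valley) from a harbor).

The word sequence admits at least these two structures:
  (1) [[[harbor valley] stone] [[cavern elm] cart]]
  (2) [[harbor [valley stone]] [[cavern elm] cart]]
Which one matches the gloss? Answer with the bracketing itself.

[[harbor [valley stone]] [[cavern elm] cart]]

The paraphrase's head is the "cart" part ("cavern elm cart"); its modifier is "harbor valley stone".
That top-level split, carried through the inner groups, gives [[harbor [valley stone]] [[cavern elm] cart]].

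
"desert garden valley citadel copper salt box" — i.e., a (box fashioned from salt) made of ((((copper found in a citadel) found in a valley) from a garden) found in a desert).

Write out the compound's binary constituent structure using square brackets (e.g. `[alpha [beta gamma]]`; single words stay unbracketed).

Whole compound: head "box" (specifically "salt box"), modifier "desert garden valley citadel copper".
Within "desert garden valley citadel copper", the head is "copper" (specifically "garden valley citadel copper") and the modifier is "desert".
Within "garden valley citadel copper", the head is "copper" (specifically "valley citadel copper") and the modifier is "garden".
Within "valley citadel copper", the head is "copper" (specifically "citadel copper") and the modifier is "valley".
Within "citadel copper", the head is "copper" and the modifier is "citadel".
Within "salt box", the head is "box" and the modifier is "salt".
Assembled: [[desert [garden [valley [citadel copper]]]] [salt box]].

[[desert [garden [valley [citadel copper]]]] [salt box]]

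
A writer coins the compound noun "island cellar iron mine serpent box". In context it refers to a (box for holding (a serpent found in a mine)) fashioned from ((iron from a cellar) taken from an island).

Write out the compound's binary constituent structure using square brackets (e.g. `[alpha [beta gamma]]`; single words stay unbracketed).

[[island [cellar iron]] [[mine serpent] box]]

At the top level: head "box" (specifically "mine serpent box"); modifier "island cellar iron".
Within "island cellar iron", the head is "iron" (specifically "cellar iron") and the modifier is "island".
Within "cellar iron", the head is "iron" and the modifier is "cellar".
Within "mine serpent box", the head is "box" and the modifier is "mine serpent".
Within "mine serpent", the head is "serpent" and the modifier is "mine".
Assembled: [[island [cellar iron]] [[mine serpent] box]].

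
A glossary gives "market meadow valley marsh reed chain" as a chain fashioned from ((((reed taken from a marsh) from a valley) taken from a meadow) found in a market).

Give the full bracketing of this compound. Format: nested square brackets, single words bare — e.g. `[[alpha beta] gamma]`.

[[market [meadow [valley [marsh reed]]]] chain]

Whole compound: head "chain", modifier "market meadow valley marsh reed".
Inside "market meadow valley marsh reed": head "reed" (specifically "meadow valley marsh reed"), modifier "market".
Inside "meadow valley marsh reed": head "reed" (specifically "valley marsh reed"), modifier "meadow".
Inside "valley marsh reed": head "reed" (specifically "marsh reed"), modifier "valley".
Inside "marsh reed": head "reed", modifier "marsh".
Assembled: [[market [meadow [valley [marsh reed]]]] chain].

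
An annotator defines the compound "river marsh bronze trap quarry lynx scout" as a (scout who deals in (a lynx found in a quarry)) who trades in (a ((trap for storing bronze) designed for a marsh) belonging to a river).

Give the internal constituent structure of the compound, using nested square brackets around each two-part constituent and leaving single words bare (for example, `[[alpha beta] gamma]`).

[[river [marsh [bronze trap]]] [[quarry lynx] scout]]

Overall it is a kind of scout (specifically "quarry lynx scout"); the modifier is "river marsh bronze trap".
Within "river marsh bronze trap", the head is "trap" (specifically "marsh bronze trap") and the modifier is "river".
Within "marsh bronze trap", the head is "trap" (specifically "bronze trap") and the modifier is "marsh".
Within "bronze trap", the head is "trap" and the modifier is "bronze".
Within "quarry lynx scout", the head is "scout" and the modifier is "quarry lynx".
Within "quarry lynx", the head is "lynx" and the modifier is "quarry".
So the structure is [[river [marsh [bronze trap]]] [[quarry lynx] scout]].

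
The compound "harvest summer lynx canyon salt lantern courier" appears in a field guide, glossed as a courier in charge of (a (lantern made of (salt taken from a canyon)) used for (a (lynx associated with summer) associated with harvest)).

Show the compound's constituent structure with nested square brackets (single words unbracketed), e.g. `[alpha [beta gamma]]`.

[[[harvest [summer lynx]] [[canyon salt] lantern]] courier]

Whole compound: head "courier", modifier "harvest summer lynx canyon salt lantern".
"harvest summer lynx canyon salt lantern" → head "lantern" (specifically "canyon salt lantern"), modifier "harvest summer lynx".
"harvest summer lynx" → head "lynx" (specifically "summer lynx"), modifier "harvest".
"summer lynx" → head "lynx", modifier "summer".
"canyon salt lantern" → head "lantern", modifier "canyon salt".
"canyon salt" → head "salt", modifier "canyon".
Putting it together: [[[harvest [summer lynx]] [[canyon salt] lantern]] courier].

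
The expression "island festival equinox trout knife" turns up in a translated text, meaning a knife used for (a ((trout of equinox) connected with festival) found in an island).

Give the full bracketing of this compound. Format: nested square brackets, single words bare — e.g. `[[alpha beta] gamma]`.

Whole compound: head "knife", modifier "island festival equinox trout".
Inside "island festival equinox trout": head "trout" (specifically "festival equinox trout"), modifier "island".
Inside "festival equinox trout": head "trout" (specifically "equinox trout"), modifier "festival".
Inside "equinox trout": head "trout", modifier "equinox".
Putting it together: [[island [festival [equinox trout]]] knife].

[[island [festival [equinox trout]]] knife]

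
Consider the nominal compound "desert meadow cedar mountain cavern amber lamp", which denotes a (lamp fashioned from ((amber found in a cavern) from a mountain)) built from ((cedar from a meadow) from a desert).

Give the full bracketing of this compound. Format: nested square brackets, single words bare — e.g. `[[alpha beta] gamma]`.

[[desert [meadow cedar]] [[mountain [cavern amber]] lamp]]

Overall it is a kind of lamp (specifically "mountain cavern amber lamp"); the modifier is "desert meadow cedar".
Within "desert meadow cedar", the head is "cedar" (specifically "meadow cedar") and the modifier is "desert".
Within "meadow cedar", the head is "cedar" and the modifier is "meadow".
Within "mountain cavern amber lamp", the head is "lamp" and the modifier is "mountain cavern amber".
Within "mountain cavern amber", the head is "amber" (specifically "cavern amber") and the modifier is "mountain".
Within "cavern amber", the head is "amber" and the modifier is "cavern".
So the structure is [[desert [meadow cedar]] [[mountain [cavern amber]] lamp]].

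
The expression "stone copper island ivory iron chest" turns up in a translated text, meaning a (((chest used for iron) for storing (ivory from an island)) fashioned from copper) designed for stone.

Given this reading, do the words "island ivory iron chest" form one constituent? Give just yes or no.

The paraphrase groups the words so that "island ivory iron chest" is one unit: it corresponds to a single parenthesized sub-phrase.
The full structure is [stone [copper [[island ivory] [iron chest]]]], in which [island ivory iron chest] is a constituent.

yes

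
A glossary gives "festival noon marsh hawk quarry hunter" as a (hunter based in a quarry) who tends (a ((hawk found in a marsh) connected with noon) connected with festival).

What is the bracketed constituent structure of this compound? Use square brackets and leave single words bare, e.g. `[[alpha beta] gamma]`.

[[festival [noon [marsh hawk]]] [quarry hunter]]

Overall it is a kind of hunter (specifically "quarry hunter"); the modifier is "festival noon marsh hawk".
Inside "festival noon marsh hawk": head "hawk" (specifically "noon marsh hawk"), modifier "festival".
Inside "noon marsh hawk": head "hawk" (specifically "marsh hawk"), modifier "noon".
Inside "marsh hawk": head "hawk", modifier "marsh".
Inside "quarry hunter": head "hunter", modifier "quarry".
Assembled: [[festival [noon [marsh hawk]]] [quarry hunter]].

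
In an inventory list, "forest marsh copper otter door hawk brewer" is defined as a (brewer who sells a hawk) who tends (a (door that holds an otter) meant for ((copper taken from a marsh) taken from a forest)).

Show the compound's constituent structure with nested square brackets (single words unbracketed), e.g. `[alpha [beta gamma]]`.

Overall it is a kind of brewer (specifically "hawk brewer"); the modifier is "forest marsh copper otter door".
"forest marsh copper otter door" → head "door" (specifically "otter door"), modifier "forest marsh copper".
"forest marsh copper" → head "copper" (specifically "marsh copper"), modifier "forest".
"marsh copper" → head "copper", modifier "marsh".
"otter door" → head "door", modifier "otter".
"hawk brewer" → head "brewer", modifier "hawk".
Assembled: [[[forest [marsh copper]] [otter door]] [hawk brewer]].

[[[forest [marsh copper]] [otter door]] [hawk brewer]]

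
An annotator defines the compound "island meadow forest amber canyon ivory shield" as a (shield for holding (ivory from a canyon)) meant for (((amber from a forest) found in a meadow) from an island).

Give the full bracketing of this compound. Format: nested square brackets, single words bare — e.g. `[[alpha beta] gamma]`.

[[island [meadow [forest amber]]] [[canyon ivory] shield]]

The outermost head in the paraphrase is "shield" (specifically "canyon ivory shield"), modified by "island meadow forest amber".
Within "island meadow forest amber", the head is "amber" (specifically "meadow forest amber") and the modifier is "island".
Within "meadow forest amber", the head is "amber" (specifically "forest amber") and the modifier is "meadow".
Within "forest amber", the head is "amber" and the modifier is "forest".
Within "canyon ivory shield", the head is "shield" and the modifier is "canyon ivory".
Within "canyon ivory", the head is "ivory" and the modifier is "canyon".
So the structure is [[island [meadow [forest amber]]] [[canyon ivory] shield]].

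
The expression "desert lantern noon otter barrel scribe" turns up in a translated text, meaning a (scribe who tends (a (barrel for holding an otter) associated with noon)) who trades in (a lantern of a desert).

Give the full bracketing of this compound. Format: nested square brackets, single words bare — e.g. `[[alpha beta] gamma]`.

[[desert lantern] [[noon [otter barrel]] scribe]]

The outermost head in the paraphrase is "scribe" (specifically "noon otter barrel scribe"), modified by "desert lantern".
"desert lantern" → head "lantern", modifier "desert".
"noon otter barrel scribe" → head "scribe", modifier "noon otter barrel".
"noon otter barrel" → head "barrel" (specifically "otter barrel"), modifier "noon".
"otter barrel" → head "barrel", modifier "otter".
So the structure is [[desert lantern] [[noon [otter barrel]] scribe]].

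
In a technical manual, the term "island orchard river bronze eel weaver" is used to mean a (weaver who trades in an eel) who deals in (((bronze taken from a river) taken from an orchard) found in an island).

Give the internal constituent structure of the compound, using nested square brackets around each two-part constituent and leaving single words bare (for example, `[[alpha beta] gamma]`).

The outermost head in the paraphrase is "weaver" (specifically "eel weaver"), modified by "island orchard river bronze".
"island orchard river bronze" → head "bronze" (specifically "orchard river bronze"), modifier "island".
"orchard river bronze" → head "bronze" (specifically "river bronze"), modifier "orchard".
"river bronze" → head "bronze", modifier "river".
"eel weaver" → head "weaver", modifier "eel".
Assembled: [[island [orchard [river bronze]]] [eel weaver]].

[[island [orchard [river bronze]]] [eel weaver]]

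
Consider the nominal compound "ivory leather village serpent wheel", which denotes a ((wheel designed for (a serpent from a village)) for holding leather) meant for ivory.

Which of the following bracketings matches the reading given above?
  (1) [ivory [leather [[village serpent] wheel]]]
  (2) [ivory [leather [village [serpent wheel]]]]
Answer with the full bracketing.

[ivory [leather [[village serpent] wheel]]]

The paraphrase's head is the "wheel" part ("leather village serpent wheel"); its modifier is "ivory".
That top-level split, carried through the inner groups, gives [ivory [leather [[village serpent] wheel]]].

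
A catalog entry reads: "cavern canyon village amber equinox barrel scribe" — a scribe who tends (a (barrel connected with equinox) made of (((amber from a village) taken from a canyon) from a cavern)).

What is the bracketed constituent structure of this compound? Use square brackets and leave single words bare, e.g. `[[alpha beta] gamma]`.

[[[cavern [canyon [village amber]]] [equinox barrel]] scribe]

At the top level: head "scribe"; modifier "cavern canyon village amber equinox barrel".
Within "cavern canyon village amber equinox barrel", the head is "barrel" (specifically "equinox barrel") and the modifier is "cavern canyon village amber".
Within "cavern canyon village amber", the head is "amber" (specifically "canyon village amber") and the modifier is "cavern".
Within "canyon village amber", the head is "amber" (specifically "village amber") and the modifier is "canyon".
Within "village amber", the head is "amber" and the modifier is "village".
Within "equinox barrel", the head is "barrel" and the modifier is "equinox".
Assembled: [[[cavern [canyon [village amber]]] [equinox barrel]] scribe].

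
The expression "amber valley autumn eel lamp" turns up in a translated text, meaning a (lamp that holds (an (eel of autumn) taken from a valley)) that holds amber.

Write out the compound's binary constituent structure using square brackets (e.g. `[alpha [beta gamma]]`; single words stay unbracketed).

Overall it is a kind of lamp (specifically "valley autumn eel lamp"); the modifier is "amber".
"valley autumn eel lamp" → head "lamp", modifier "valley autumn eel".
"valley autumn eel" → head "eel" (specifically "autumn eel"), modifier "valley".
"autumn eel" → head "eel", modifier "autumn".
So the structure is [amber [[valley [autumn eel]] lamp]].

[amber [[valley [autumn eel]] lamp]]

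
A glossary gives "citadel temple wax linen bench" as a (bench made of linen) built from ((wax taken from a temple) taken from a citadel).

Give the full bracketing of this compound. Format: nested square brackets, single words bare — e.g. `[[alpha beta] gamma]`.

At the top level: head "bench" (specifically "linen bench"); modifier "citadel temple wax".
Inside "citadel temple wax": head "wax" (specifically "temple wax"), modifier "citadel".
Inside "temple wax": head "wax", modifier "temple".
Inside "linen bench": head "bench", modifier "linen".
So the structure is [[citadel [temple wax]] [linen bench]].

[[citadel [temple wax]] [linen bench]]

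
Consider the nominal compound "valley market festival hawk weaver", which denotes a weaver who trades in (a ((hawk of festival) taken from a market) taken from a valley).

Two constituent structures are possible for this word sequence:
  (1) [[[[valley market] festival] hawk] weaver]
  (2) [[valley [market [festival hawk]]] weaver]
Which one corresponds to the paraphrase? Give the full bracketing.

[[valley [market [festival hawk]]] weaver]

The paraphrase's head is the "weaver" part ("weaver"); its modifier is "valley market festival hawk".
That top-level split, carried through the inner groups, gives [[valley [market [festival hawk]]] weaver].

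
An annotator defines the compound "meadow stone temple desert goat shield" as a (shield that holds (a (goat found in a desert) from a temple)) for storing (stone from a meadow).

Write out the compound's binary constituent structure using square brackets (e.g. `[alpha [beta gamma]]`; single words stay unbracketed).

Whole compound: head "shield" (specifically "temple desert goat shield"), modifier "meadow stone".
Within "meadow stone", the head is "stone" and the modifier is "meadow".
Within "temple desert goat shield", the head is "shield" and the modifier is "temple desert goat".
Within "temple desert goat", the head is "goat" (specifically "desert goat") and the modifier is "temple".
Within "desert goat", the head is "goat" and the modifier is "desert".
Putting it together: [[meadow stone] [[temple [desert goat]] shield]].

[[meadow stone] [[temple [desert goat]] shield]]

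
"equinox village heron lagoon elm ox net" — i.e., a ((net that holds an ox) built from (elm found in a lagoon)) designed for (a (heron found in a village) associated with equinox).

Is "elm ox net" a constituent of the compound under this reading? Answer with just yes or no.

The top-level split is [equinox village heron] [lagoon elm ox net]; the full structure is [[equinox [village heron]] [[lagoon elm] [ox net]]].
"elm ox net" straddles a constituent boundary, so it is not a single unit.

no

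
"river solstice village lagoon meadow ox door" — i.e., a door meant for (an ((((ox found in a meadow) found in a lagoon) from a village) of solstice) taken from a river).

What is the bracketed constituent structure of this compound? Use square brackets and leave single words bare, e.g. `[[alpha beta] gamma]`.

[[river [solstice [village [lagoon [meadow ox]]]]] door]

Whole compound: head "door", modifier "river solstice village lagoon meadow ox".
Within "river solstice village lagoon meadow ox", the head is "ox" (specifically "solstice village lagoon meadow ox") and the modifier is "river".
Within "solstice village lagoon meadow ox", the head is "ox" (specifically "village lagoon meadow ox") and the modifier is "solstice".
Within "village lagoon meadow ox", the head is "ox" (specifically "lagoon meadow ox") and the modifier is "village".
Within "lagoon meadow ox", the head is "ox" (specifically "meadow ox") and the modifier is "lagoon".
Within "meadow ox", the head is "ox" and the modifier is "meadow".
So the structure is [[river [solstice [village [lagoon [meadow ox]]]]] door].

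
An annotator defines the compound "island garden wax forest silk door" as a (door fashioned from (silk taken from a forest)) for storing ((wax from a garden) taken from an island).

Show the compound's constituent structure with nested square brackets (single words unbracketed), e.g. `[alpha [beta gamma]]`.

[[island [garden wax]] [[forest silk] door]]

Whole compound: head "door" (specifically "forest silk door"), modifier "island garden wax".
Inside "island garden wax": head "wax" (specifically "garden wax"), modifier "island".
Inside "garden wax": head "wax", modifier "garden".
Inside "forest silk door": head "door", modifier "forest silk".
Inside "forest silk": head "silk", modifier "forest".
Putting it together: [[island [garden wax]] [[forest silk] door]].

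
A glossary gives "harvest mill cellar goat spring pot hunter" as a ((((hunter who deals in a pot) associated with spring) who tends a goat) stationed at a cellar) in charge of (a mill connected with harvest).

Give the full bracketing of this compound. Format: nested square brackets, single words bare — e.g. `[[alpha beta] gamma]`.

Whole compound: head "hunter" (specifically "cellar goat spring pot hunter"), modifier "harvest mill".
Within "harvest mill", the head is "mill" and the modifier is "harvest".
Within "cellar goat spring pot hunter", the head is "hunter" (specifically "goat spring pot hunter") and the modifier is "cellar".
Within "goat spring pot hunter", the head is "hunter" (specifically "spring pot hunter") and the modifier is "goat".
Within "spring pot hunter", the head is "hunter" (specifically "pot hunter") and the modifier is "spring".
Within "pot hunter", the head is "hunter" and the modifier is "pot".
Assembled: [[harvest mill] [cellar [goat [spring [pot hunter]]]]].

[[harvest mill] [cellar [goat [spring [pot hunter]]]]]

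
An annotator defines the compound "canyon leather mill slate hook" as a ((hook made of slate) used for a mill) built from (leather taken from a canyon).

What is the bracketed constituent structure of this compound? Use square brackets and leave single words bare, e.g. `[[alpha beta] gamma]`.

Overall it is a kind of hook (specifically "mill slate hook"); the modifier is "canyon leather".
Within "canyon leather", the head is "leather" and the modifier is "canyon".
Within "mill slate hook", the head is "hook" (specifically "slate hook") and the modifier is "mill".
Within "slate hook", the head is "hook" and the modifier is "slate".
Putting it together: [[canyon leather] [mill [slate hook]]].

[[canyon leather] [mill [slate hook]]]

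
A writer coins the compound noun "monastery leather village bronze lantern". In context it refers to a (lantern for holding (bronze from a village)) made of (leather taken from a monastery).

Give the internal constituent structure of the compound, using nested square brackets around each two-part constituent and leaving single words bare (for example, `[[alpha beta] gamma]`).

[[monastery leather] [[village bronze] lantern]]

Overall it is a kind of lantern (specifically "village bronze lantern"); the modifier is "monastery leather".
Within "monastery leather", the head is "leather" and the modifier is "monastery".
Within "village bronze lantern", the head is "lantern" and the modifier is "village bronze".
Within "village bronze", the head is "bronze" and the modifier is "village".
So the structure is [[monastery leather] [[village bronze] lantern]].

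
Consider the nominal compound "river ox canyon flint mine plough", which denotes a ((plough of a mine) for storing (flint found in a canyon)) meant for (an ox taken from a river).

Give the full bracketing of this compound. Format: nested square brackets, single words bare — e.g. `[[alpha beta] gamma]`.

Overall it is a kind of plough (specifically "canyon flint mine plough"); the modifier is "river ox".
Inside "river ox": head "ox", modifier "river".
Inside "canyon flint mine plough": head "plough" (specifically "mine plough"), modifier "canyon flint".
Inside "canyon flint": head "flint", modifier "canyon".
Inside "mine plough": head "plough", modifier "mine".
Assembled: [[river ox] [[canyon flint] [mine plough]]].

[[river ox] [[canyon flint] [mine plough]]]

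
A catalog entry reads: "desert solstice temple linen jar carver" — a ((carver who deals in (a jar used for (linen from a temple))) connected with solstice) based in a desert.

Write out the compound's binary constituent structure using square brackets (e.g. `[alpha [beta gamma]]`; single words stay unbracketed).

[desert [solstice [[[temple linen] jar] carver]]]

Whole compound: head "carver" (specifically "solstice temple linen jar carver"), modifier "desert".
Inside "solstice temple linen jar carver": head "carver" (specifically "temple linen jar carver"), modifier "solstice".
Inside "temple linen jar carver": head "carver", modifier "temple linen jar".
Inside "temple linen jar": head "jar", modifier "temple linen".
Inside "temple linen": head "linen", modifier "temple".
Putting it together: [desert [solstice [[[temple linen] jar] carver]]].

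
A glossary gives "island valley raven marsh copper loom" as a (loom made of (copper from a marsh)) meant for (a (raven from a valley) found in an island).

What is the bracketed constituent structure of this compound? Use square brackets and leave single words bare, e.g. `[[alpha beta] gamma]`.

Overall it is a kind of loom (specifically "marsh copper loom"); the modifier is "island valley raven".
Inside "island valley raven": head "raven" (specifically "valley raven"), modifier "island".
Inside "valley raven": head "raven", modifier "valley".
Inside "marsh copper loom": head "loom", modifier "marsh copper".
Inside "marsh copper": head "copper", modifier "marsh".
Assembled: [[island [valley raven]] [[marsh copper] loom]].

[[island [valley raven]] [[marsh copper] loom]]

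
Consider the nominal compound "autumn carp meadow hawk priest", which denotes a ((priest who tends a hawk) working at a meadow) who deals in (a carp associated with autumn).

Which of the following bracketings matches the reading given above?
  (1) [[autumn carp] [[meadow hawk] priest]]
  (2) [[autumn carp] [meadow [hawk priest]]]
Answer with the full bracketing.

The paraphrase's head is the "priest" part ("meadow hawk priest"); its modifier is "autumn carp".
That top-level split, carried through the inner groups, gives [[autumn carp] [meadow [hawk priest]]].

[[autumn carp] [meadow [hawk priest]]]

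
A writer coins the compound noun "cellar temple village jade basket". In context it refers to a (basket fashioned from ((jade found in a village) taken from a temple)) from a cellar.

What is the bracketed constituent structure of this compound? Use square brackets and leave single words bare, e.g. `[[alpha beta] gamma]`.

[cellar [[temple [village jade]] basket]]

The outermost head in the paraphrase is "basket" (specifically "temple village jade basket"), modified by "cellar".
Within "temple village jade basket", the head is "basket" and the modifier is "temple village jade".
Within "temple village jade", the head is "jade" (specifically "village jade") and the modifier is "temple".
Within "village jade", the head is "jade" and the modifier is "village".
So the structure is [cellar [[temple [village jade]] basket]].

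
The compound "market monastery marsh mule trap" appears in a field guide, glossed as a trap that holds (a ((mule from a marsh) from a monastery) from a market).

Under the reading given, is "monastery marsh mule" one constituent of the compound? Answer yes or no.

yes

The paraphrase groups the words so that "monastery marsh mule" is one unit: it corresponds to a single parenthesized sub-phrase.
The full structure is [[market [monastery [marsh mule]]] trap], in which [monastery marsh mule] is a constituent.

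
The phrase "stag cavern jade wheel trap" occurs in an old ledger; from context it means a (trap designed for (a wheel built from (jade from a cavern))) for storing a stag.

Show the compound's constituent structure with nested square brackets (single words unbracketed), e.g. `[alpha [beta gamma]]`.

Overall it is a kind of trap (specifically "cavern jade wheel trap"); the modifier is "stag".
"cavern jade wheel trap" → head "trap", modifier "cavern jade wheel".
"cavern jade wheel" → head "wheel", modifier "cavern jade".
"cavern jade" → head "jade", modifier "cavern".
Putting it together: [stag [[[cavern jade] wheel] trap]].

[stag [[[cavern jade] wheel] trap]]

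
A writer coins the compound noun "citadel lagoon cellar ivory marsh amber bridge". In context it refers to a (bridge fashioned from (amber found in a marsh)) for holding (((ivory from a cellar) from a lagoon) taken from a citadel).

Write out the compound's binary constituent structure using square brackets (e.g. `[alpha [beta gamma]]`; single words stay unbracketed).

Overall it is a kind of bridge (specifically "marsh amber bridge"); the modifier is "citadel lagoon cellar ivory".
Within "citadel lagoon cellar ivory", the head is "ivory" (specifically "lagoon cellar ivory") and the modifier is "citadel".
Within "lagoon cellar ivory", the head is "ivory" (specifically "cellar ivory") and the modifier is "lagoon".
Within "cellar ivory", the head is "ivory" and the modifier is "cellar".
Within "marsh amber bridge", the head is "bridge" and the modifier is "marsh amber".
Within "marsh amber", the head is "amber" and the modifier is "marsh".
So the structure is [[citadel [lagoon [cellar ivory]]] [[marsh amber] bridge]].

[[citadel [lagoon [cellar ivory]]] [[marsh amber] bridge]]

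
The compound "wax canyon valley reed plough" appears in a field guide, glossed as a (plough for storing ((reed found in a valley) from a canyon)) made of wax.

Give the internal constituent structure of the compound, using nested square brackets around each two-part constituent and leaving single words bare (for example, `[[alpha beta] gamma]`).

[wax [[canyon [valley reed]] plough]]

Overall it is a kind of plough (specifically "canyon valley reed plough"); the modifier is "wax".
Inside "canyon valley reed plough": head "plough", modifier "canyon valley reed".
Inside "canyon valley reed": head "reed" (specifically "valley reed"), modifier "canyon".
Inside "valley reed": head "reed", modifier "valley".
So the structure is [wax [[canyon [valley reed]] plough]].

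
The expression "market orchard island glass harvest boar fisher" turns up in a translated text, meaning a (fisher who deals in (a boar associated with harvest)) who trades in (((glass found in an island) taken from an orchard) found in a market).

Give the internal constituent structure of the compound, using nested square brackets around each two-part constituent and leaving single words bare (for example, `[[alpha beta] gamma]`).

The outermost head in the paraphrase is "fisher" (specifically "harvest boar fisher"), modified by "market orchard island glass".
"market orchard island glass" → head "glass" (specifically "orchard island glass"), modifier "market".
"orchard island glass" → head "glass" (specifically "island glass"), modifier "orchard".
"island glass" → head "glass", modifier "island".
"harvest boar fisher" → head "fisher", modifier "harvest boar".
"harvest boar" → head "boar", modifier "harvest".
Putting it together: [[market [orchard [island glass]]] [[harvest boar] fisher]].

[[market [orchard [island glass]]] [[harvest boar] fisher]]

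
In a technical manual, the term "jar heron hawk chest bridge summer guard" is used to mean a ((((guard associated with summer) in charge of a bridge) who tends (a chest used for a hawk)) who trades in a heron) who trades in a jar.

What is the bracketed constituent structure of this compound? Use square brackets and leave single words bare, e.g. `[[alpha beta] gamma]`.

At the top level: head "guard" (specifically "heron hawk chest bridge summer guard"); modifier "jar".
Within "heron hawk chest bridge summer guard", the head is "guard" (specifically "hawk chest bridge summer guard") and the modifier is "heron".
Within "hawk chest bridge summer guard", the head is "guard" (specifically "bridge summer guard") and the modifier is "hawk chest".
Within "hawk chest", the head is "chest" and the modifier is "hawk".
Within "bridge summer guard", the head is "guard" (specifically "summer guard") and the modifier is "bridge".
Within "summer guard", the head is "guard" and the modifier is "summer".
Putting it together: [jar [heron [[hawk chest] [bridge [summer guard]]]]].

[jar [heron [[hawk chest] [bridge [summer guard]]]]]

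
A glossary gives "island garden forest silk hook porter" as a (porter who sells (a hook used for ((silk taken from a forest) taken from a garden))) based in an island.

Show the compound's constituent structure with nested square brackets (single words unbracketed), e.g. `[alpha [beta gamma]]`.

[island [[[garden [forest silk]] hook] porter]]

Overall it is a kind of porter (specifically "garden forest silk hook porter"); the modifier is "island".
Inside "garden forest silk hook porter": head "porter", modifier "garden forest silk hook".
Inside "garden forest silk hook": head "hook", modifier "garden forest silk".
Inside "garden forest silk": head "silk" (specifically "forest silk"), modifier "garden".
Inside "forest silk": head "silk", modifier "forest".
Assembled: [island [[[garden [forest silk]] hook] porter]].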